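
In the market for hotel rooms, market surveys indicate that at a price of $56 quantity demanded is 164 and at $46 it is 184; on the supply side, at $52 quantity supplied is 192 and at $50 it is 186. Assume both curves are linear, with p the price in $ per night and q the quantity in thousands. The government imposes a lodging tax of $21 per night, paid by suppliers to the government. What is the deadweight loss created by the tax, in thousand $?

Demand slope: (184 − 164)/(46 − 56) = -2, so qd = 276 − 2p.
Supply slope: (186 − 192)/(50 − 52) = 3, so qs = 3p + 36.
Without the tax, 276 − 2p = 3p + 36 gives 5p = 240, so p* = $48 and q* = 180.
With the tax collected from suppliers, supply shifts: qs = 3(p − 21) + 36.
Solving gives q = 154.8 with consumers paying $60.6 and suppliers receiving $39.6 (the $21 wedge).
Quantity falls by |ΔQ| = |180 − 154.8| = 25.2.
DWL = ½ · t · |ΔQ| = ½ · 21 · 25.2 = $264.6.

Deadweight loss = $264.6 thousand.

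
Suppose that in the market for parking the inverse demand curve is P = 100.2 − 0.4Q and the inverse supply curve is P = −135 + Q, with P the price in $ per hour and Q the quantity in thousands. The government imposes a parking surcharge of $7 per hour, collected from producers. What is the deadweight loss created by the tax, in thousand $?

Deadweight loss = $17.5 thousand.

Rewrite in direct form: Qd = 250.5 − 2.5P and Qs = P + 135.
Before the tax: set 250.5 − 2.5P = P + 135 → P* = $33, Q* = 168.
With the tax collected from producers, supply shifts: Qs = (P − 7) + 135.
Solving gives Q = 163 with consumers paying $35 and producers receiving $28 (the $7 wedge).
Quantity falls by |ΔQ| = |168 − 163| = 5.
DWL = ½ · t · |ΔQ| = ½ · 7 · 5 = $17.5.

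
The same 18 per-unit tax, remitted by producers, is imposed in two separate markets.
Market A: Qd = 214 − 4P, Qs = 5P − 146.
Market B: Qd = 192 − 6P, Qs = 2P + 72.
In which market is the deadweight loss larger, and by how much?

Market A, by 117.

Market A: pre-tax P* = 40, Q* = 54; post-tax Q = 14; deadweight loss = 360.
Market B: pre-tax P* = 15, Q* = 102; post-tax Q = 75; deadweight loss = 243.
Difference: 360 vs 243 → market A is larger by 117.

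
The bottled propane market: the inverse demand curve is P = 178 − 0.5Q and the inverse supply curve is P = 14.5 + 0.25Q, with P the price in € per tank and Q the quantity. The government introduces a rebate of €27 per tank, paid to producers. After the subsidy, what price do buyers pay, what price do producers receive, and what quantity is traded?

Buyers pay €51; producers receive €78; quantity = 254.

Inverting to Q(P) form: Qd = 356 − 2P; Qs = 4P − 58.
Before the subsidy: set 356 − 2P = 4P − 58 → P* = €69, Q* = 218.
With a per-unit subsidy paid to producers, each receives P + 27 per unit sold, so supply becomes Qs = 4(P + 27) − 58.
New equilibrium: buyers pay €51, producers receive €78, Q = 254. (Wedge: Pb − Ps = −27.)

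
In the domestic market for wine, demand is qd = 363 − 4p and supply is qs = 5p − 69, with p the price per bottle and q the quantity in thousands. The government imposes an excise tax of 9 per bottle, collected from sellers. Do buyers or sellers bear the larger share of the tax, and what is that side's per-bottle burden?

Without the tax, 363 − 4p = 5p − 69 gives 9p = 432, so p* = 48 and q* = 171.
With the tax collected from sellers, supply shifts: qs = 5(p − 9) − 69.
Solving gives q = 151 with buyers paying 53 and sellers receiving 44 (the 9 wedge).
Per-bottle burden: buyers 5, sellers 4.
Buyers take the larger share because demand is less price-elastic here (demand slope 4 vs supply slope 5).

Buyers bear the larger share: 5 per bottle.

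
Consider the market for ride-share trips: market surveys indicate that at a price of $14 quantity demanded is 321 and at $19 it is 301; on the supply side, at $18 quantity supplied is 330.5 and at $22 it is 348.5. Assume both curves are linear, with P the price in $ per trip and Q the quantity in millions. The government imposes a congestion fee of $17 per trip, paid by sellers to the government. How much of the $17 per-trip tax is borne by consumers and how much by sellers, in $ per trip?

Demand slope: (301 − 321)/(19 − 14) = -4, so Qd = 377 − 4P.
Supply slope: (348.5 − 330.5)/(22 − 18) = 4.5, so Qs = 4.5P + 249.5.
Without the tax, 377 − 4P = 4.5P + 249.5 gives 8.5P = 127.5, so P* = $15 and Q* = 317.
With the tax collected from sellers, supply shifts: Qs = 4.5(P − 17) + 249.5.
New equilibrium: consumers pay $24, sellers receive $7, Q = 281. (Wedge: Pb − Ps = 17.)
Burden on consumers: $9; on sellers: $8. (They sum to $17.)
The less price-elastic side of the market bears the larger share of a per-unit tax.

Consumers bear $9 per trip; sellers bear $8 per trip.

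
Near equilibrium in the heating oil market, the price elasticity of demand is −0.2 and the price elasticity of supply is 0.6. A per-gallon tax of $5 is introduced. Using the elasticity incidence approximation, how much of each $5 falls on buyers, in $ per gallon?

Buyers bear ≈ $3.75 per gallon.

Incidence ratio: buyers' share ≈ εs / (εs + |εd|) = 0.6 / (0.6 + 0.2) = 0.75.
So buyers bear ≈ 0.75 × $5 = $3.75; producers bear $1.25.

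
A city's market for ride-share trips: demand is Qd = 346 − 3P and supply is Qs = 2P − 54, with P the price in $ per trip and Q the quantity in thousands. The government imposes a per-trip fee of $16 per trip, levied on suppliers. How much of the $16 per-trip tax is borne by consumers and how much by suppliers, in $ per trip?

Consumers bear $6.4 per trip; suppliers bear $9.6 per trip.

Before the tax: set 346 − 3P = 2P − 54 → P* = $80, Q* = 106.
With the tax collected from suppliers, supply shifts: Qs = 2(P − 16) − 54.
New equilibrium: consumers pay $86.4, suppliers receive $70.4, Q = 86.8. (Wedge: Pb − Ps = 16.)
Burden on consumers: $6.4; on suppliers: $9.6. (They sum to $16.)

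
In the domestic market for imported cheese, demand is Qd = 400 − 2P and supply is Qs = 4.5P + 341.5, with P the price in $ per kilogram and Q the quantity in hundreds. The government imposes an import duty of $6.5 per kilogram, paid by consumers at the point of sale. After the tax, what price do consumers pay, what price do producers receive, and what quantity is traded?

Before the tax: set 400 − 2P = 4.5P + 341.5 → P* = $9, Q* = 382.
With the tax collected from consumers, demand (in seller-price terms) shifts: Qd = 400 − 2(P + 6.5).
Solving gives Q = 373 with consumers paying $13.5 and producers receiving $7 (the $6.5 wedge).
The less price-elastic side of the market bears the larger share of a per-unit tax.

Consumers pay $13.5; producers receive $7; quantity = 373.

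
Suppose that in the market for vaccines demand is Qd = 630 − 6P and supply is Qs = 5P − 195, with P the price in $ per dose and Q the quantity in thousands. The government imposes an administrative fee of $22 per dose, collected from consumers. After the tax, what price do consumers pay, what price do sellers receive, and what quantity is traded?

Without the tax, 630 − 6P = 5P − 195 gives 11P = 825, so P* = $75 and Q* = 180.
With the tax collected from consumers, demand (in seller-price terms) shifts: Qd = 630 − 6(P + 22).
New equilibrium: consumers pay $85, sellers receive $63, Q = 120. (Wedge: Pb − Ps = 22.)

Consumers pay $85; sellers receive $63; quantity = 120.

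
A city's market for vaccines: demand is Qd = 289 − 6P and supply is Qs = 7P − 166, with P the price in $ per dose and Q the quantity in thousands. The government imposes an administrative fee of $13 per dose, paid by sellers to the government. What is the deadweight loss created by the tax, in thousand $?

Before the tax: set 289 − 6P = 7P − 166 → P* = $35, Q* = 79.
With the tax collected from sellers, supply shifts: Qs = 7(P − 13) − 166.
New equilibrium: buyers pay $42, sellers receive $29, Q = 37. (Wedge: Pb − Ps = 13.)
Quantity falls by |ΔQ| = |79 − 37| = 42.
DWL = ½ · t · |ΔQ| = ½ · 13 · 42 = $273.

Deadweight loss = $273 thousand.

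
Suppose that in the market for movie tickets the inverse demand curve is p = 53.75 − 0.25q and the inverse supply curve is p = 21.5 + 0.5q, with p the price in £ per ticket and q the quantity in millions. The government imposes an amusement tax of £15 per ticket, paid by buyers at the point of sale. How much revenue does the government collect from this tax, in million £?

Inverting to q(p) form: qd = 215 − 4p; qs = 2p − 43.
Before the tax: set 215 − 4p = 2p − 43 → p* = £43, q* = 43.
With the tax collected from buyers, demand (in seller-price terms) shifts: qd = 215 − 4(p + 15).
Solving gives q = 23 with buyers paying £48 and producers receiving £33 (the £15 wedge).
Revenue = t · Q = 15 · 23 = £345.

Tax revenue = £345 million.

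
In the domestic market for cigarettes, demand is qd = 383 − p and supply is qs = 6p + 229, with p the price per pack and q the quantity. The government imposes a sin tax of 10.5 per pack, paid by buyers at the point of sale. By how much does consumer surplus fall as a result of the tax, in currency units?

Before the tax: set 383 − p = 6p + 229 → p* = 22, q* = 361.
With the tax collected from buyers, demand (in seller-price terms) shifts: qd = 383 − (p + 10.5).
New equilibrium: buyers pay 31, producers receive 20.5, q = 352. (Wedge: pb − ps = 10.5.)
ΔCS is the trapezoid between Q = 352 and Q = 361 of height 9: ½ · (361 + 352) · 9 = 3208.5.

Consumer surplus falls by 3208.5.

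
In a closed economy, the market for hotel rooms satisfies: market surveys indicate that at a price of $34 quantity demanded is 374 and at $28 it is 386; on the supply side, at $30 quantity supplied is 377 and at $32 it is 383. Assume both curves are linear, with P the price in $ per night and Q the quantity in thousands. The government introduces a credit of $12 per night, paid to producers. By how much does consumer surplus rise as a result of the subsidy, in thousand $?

Consumer surplus rises by $2787.84 thousand.

Demand slope: (386 − 374)/(28 − 34) = -2, so Qd = 442 − 2P.
Supply slope: (383 − 377)/(32 − 30) = 3, so Qs = 3P + 287.
Before the subsidy: set 442 − 2P = 3P + 287 → P* = $31, Q* = 380.
With a per-unit subsidy paid to producers, each receives P + 12 per unit sold, so supply becomes Qs = 3(P + 12) + 287.
Solving gives Q = 394.4 with buyers paying $23.8 and producers receiving $35.8 (the $12 wedge).
ΔCS is the trapezoid between Q = 394.4 and Q = 380 of height $7.2: ½ · (380 + 394.4) · 7.2 = $2787.84.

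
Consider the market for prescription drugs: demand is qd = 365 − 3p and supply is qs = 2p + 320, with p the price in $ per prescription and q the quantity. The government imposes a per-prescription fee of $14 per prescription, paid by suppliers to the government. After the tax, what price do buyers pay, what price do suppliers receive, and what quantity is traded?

Buyers pay $14.6; suppliers receive $0.6; quantity = 321.2.

Before the tax: set 365 − 3p = 2p + 320 → p* = $9, q* = 338.
With the tax collected from suppliers, supply shifts: qs = 2(p − 14) + 320.
New equilibrium: buyers pay $14.6, suppliers receive $0.6, q = 321.2. (Wedge: pb − ps = 14.)
The less price-elastic side of the market bears the larger share of a per-unit tax.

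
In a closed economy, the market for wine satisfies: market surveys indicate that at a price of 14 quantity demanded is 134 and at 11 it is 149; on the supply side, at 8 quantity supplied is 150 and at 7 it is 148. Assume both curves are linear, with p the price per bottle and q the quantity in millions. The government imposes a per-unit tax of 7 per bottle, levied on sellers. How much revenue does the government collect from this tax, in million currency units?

Tax revenue = 1008 million.

Demand slope: (149 − 134)/(11 − 14) = -5, so qd = 204 − 5p.
Supply slope: (148 − 150)/(7 − 8) = 2, so qs = 2p + 134.
Before the tax: set 204 − 5p = 2p + 134 → p* = 10, q* = 154.
With the tax collected from sellers, supply shifts: qs = 2(p − 7) + 134.
New equilibrium: consumers pay 12, sellers receive 5, q = 144. (Wedge: pb − ps = 7.)
Revenue = t · Q = 7 · 144 = 1008.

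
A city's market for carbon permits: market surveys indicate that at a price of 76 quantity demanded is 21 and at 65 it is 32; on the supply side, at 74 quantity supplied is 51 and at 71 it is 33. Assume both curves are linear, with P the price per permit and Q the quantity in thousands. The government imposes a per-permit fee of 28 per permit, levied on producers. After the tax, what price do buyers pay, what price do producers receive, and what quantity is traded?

Demand slope: (32 − 21)/(65 − 76) = -1, so Qd = 97 − P.
Supply slope: (33 − 51)/(71 − 74) = 6, so Qs = 6P − 393.
Before the tax: set 97 − P = 6P − 393 → P* = 70, Q* = 27.
With the tax collected from producers, supply shifts: Qs = 6(P − 28) − 393.
New equilibrium: buyers pay 94, producers receive 66, Q = 3. (Wedge: Pb − Ps = 28.)
The less price-elastic side of the market bears the larger share of a per-unit tax.

Buyers pay 94; producers receive 66; quantity = 3.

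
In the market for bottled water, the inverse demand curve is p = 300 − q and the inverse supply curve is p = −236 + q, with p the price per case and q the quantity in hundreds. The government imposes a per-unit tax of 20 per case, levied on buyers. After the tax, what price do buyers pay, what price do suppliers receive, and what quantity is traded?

Inverting to q(p) form: qd = 300 − p; qs = p + 236.
Before the tax: set 300 − p = p + 236 → p* = 32, q* = 268.
With the tax collected from buyers, demand (in seller-price terms) shifts: qd = 300 − (p + 20).
New equilibrium: buyers pay 42, suppliers receive 22, q = 258. (Wedge: pb − ps = 20.)

Buyers pay 42; suppliers receive 22; quantity = 258.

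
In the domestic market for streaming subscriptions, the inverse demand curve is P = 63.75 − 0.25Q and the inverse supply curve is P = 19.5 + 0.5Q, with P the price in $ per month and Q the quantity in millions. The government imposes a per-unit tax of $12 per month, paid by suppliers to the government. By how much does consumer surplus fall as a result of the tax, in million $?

Inverting to Q(P) form: Qd = 255 − 4P; Qs = 2P − 39.
Before the tax: set 255 − 4P = 2P − 39 → P* = $49, Q* = 59.
With the tax collected from suppliers, supply shifts: Qs = 2(P − 12) − 39.
Solving gives Q = 43 with buyers paying $53 and suppliers receiving $41 (the $12 wedge).
ΔCS is the trapezoid between Q = 43 and Q = 59 of height $4: ½ · (59 + 43) · 4 = $204.

Consumer surplus falls by $204 million.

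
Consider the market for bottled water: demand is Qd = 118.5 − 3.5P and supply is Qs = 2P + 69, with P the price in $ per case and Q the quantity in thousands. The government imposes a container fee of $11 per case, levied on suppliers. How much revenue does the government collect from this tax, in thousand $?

Before the tax: set 118.5 − 3.5P = 2P + 69 → P* = $9, Q* = 87.
With the tax collected from suppliers, supply shifts: Qs = 2(P − 11) + 69.
New equilibrium: consumers pay $13, suppliers receive $2, Q = 73. (Wedge: Pb − Ps = 11.)
Revenue = t · Q = 11 · 73 = $803.

Tax revenue = $803 thousand.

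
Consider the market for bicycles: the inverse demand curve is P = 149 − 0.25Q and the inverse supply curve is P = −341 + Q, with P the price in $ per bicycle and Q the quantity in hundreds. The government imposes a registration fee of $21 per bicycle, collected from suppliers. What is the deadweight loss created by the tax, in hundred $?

Deadweight loss = $176.4 hundred.

Inverting to Q(P) form: Qd = 596 − 4P; Qs = P + 341.
Before the tax: set 596 − 4P = P + 341 → P* = $51, Q* = 392.
With the tax collected from suppliers, supply shifts: Qs = (P − 21) + 341.
Solving gives Q = 375.2 with consumers paying $55.2 and suppliers receiving $34.2 (the $21 wedge).
Quantity falls by |ΔQ| = |392 − 375.2| = 16.8.
DWL = ½ · t · |ΔQ| = ½ · 21 · 16.8 = $176.4.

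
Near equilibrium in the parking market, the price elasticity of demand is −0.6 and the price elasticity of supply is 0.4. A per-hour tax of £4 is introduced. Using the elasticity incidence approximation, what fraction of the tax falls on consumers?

Incidence ratio: consumers' share ≈ εs / (εs + |εd|) = 0.4 / (0.4 + 0.6) = 0.4.
Supply is the less elastic side, so consumers bear the smaller share.

Consumers' share ≈ 0.4.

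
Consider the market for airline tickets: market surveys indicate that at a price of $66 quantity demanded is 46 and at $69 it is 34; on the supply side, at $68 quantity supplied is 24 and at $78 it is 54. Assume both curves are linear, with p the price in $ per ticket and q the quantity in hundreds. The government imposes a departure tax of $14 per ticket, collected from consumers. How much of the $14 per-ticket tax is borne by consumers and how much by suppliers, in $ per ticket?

Demand slope: (34 − 46)/(69 − 66) = -4, so qd = 310 − 4p.
Supply slope: (54 − 24)/(78 − 68) = 3, so qs = 3p − 180.
Without the tax, 310 − 4p = 3p − 180 gives 7p = 490, so p* = $70 and q* = 30.
With the tax collected from consumers, demand (in seller-price terms) shifts: qd = 310 − 4(p + 14).
Solving gives q = 6 with consumers paying $76 and suppliers receiving $62 (the $14 wedge).
Burden on consumers: $6; on suppliers: $8. (They sum to $14.)

Consumers bear $6 per ticket; suppliers bear $8 per ticket.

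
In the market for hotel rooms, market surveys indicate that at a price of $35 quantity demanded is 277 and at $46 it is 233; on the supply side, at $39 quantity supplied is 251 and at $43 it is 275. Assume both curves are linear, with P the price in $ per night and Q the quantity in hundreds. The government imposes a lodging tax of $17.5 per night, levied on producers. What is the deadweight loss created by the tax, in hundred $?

Demand slope: (233 − 277)/(46 − 35) = -4, so Qd = 417 − 4P.
Supply slope: (275 − 251)/(43 − 39) = 6, so Qs = 6P + 17.
Before the tax: set 417 − 4P = 6P + 17 → P* = $40, Q* = 257.
With the tax collected from producers, supply shifts: Qs = 6(P − 17.5) + 17.
Solving gives Q = 215 with buyers paying $50.5 and producers receiving $33 (the $17.5 wedge).
Quantity falls by |ΔQ| = |257 − 215| = 42.
DWL = ½ · t · |ΔQ| = ½ · 17.5 · 42 = $367.5.

Deadweight loss = $367.5 hundred.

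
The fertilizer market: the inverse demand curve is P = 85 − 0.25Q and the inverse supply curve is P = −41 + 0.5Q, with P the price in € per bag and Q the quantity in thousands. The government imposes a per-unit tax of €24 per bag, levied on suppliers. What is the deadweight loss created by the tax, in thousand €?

Rewrite in direct form: Qd = 340 − 4P and Qs = 2P + 82.
Before the tax: set 340 − 4P = 2P + 82 → P* = €43, Q* = 168.
With the tax collected from suppliers, supply shifts: Qs = 2(P − 24) + 82.
New equilibrium: buyers pay €51, suppliers receive €27, Q = 136. (Wedge: Pb − Ps = 24.)
Quantity falls by |ΔQ| = |168 − 136| = 32.
DWL = ½ · t · |ΔQ| = ½ · 24 · 32 = €384.

Deadweight loss = €384 thousand.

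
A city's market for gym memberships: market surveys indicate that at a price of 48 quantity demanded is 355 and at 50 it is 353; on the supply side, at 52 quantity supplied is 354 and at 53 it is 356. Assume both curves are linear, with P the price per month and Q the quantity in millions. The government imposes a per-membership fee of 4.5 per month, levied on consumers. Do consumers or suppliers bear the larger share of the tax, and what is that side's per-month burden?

Consumers bear the larger share: 3 per month.

Demand slope: (353 − 355)/(50 − 48) = -1, so Qd = 403 − P.
Supply slope: (356 − 354)/(53 − 52) = 2, so Qs = 2P + 250.
Without the tax, 403 − P = 2P + 250 gives 3P = 153, so P* = 51 and Q* = 352.
With the tax collected from consumers, demand (in seller-price terms) shifts: Qd = 403 − (P + 4.5).
Solving gives Q = 349 with consumers paying 54 and suppliers receiving 49.5 (the 4.5 wedge).
Per-month burden: consumers 3, suppliers 1.5.
Consumers take the larger share because demand is less price-elastic here (demand slope 1 vs supply slope 2).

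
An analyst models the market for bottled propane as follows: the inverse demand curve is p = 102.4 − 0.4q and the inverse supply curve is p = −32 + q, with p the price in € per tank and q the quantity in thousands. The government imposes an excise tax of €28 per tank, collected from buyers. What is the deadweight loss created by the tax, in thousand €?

Deadweight loss = €280 thousand.

Rewrite in direct form: qd = 256 − 2.5p and qs = p + 32.
Without the tax, 256 − 2.5p = p + 32 gives 3.5p = 224, so p* = €64 and q* = 96.
With the tax collected from buyers, demand (in seller-price terms) shifts: qd = 256 − 2.5(p + 28).
New equilibrium: buyers pay €72, sellers receive €44, q = 76. (Wedge: pb − ps = 28.)
Quantity falls by |ΔQ| = |96 − 76| = 20.
DWL = ½ · t · |ΔQ| = ½ · 28 · 20 = €280.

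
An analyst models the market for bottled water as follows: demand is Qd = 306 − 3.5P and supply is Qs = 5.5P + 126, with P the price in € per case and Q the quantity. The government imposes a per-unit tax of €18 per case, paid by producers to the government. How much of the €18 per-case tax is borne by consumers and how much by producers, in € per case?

Consumers bear €11 per case; producers bear €7 per case.

Before the tax: set 306 − 3.5P = 5.5P + 126 → P* = €20, Q* = 236.
With the tax collected from producers, supply shifts: Qs = 5.5(P − 18) + 126.
New equilibrium: consumers pay €31, producers receive €13, Q = 197.5. (Wedge: Pb − Ps = 18.)
Burden on consumers: €11; on producers: €7. (They sum to €18.)
The less price-elastic side of the market bears the larger share of a per-unit tax.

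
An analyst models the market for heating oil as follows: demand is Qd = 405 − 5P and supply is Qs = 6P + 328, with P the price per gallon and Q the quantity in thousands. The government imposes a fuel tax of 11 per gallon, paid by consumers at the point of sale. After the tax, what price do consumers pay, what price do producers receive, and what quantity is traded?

Without the tax, 405 − 5P = 6P + 328 gives 11P = 77, so P* = 7 and Q* = 370.
With the tax collected from consumers, demand (in seller-price terms) shifts: Qd = 405 − 5(P + 11).
Solving gives Q = 340 with consumers paying 13 and producers receiving 2 (the 11 wedge).
The less price-elastic side of the market bears the larger share of a per-unit tax.

Consumers pay 13; producers receive 2; quantity = 340.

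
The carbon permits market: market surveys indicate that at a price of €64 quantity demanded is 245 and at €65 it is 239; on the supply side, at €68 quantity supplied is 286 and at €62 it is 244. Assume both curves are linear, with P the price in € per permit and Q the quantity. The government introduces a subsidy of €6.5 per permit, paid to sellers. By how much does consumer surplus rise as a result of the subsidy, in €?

Consumer surplus rises by €915.25.

Demand slope: (239 − 245)/(65 − 64) = -6, so Qd = 629 − 6P.
Supply slope: (244 − 286)/(62 − 68) = 7, so Qs = 7P − 190.
Before the subsidy: set 629 − 6P = 7P − 190 → P* = €63, Q* = 251.
With a per-unit subsidy paid to sellers, each receives P + 6.5 per unit sold, so supply becomes Qs = 7(P + 6.5) − 190.
New equilibrium: buyers pay €59.5, sellers receive €66, Q = 272. (Wedge: Pb − Ps = −6.5.)
ΔCS is the trapezoid between Q = 272 and Q = 251 of height €3.5: ½ · (251 + 272) · 3.5 = €915.25.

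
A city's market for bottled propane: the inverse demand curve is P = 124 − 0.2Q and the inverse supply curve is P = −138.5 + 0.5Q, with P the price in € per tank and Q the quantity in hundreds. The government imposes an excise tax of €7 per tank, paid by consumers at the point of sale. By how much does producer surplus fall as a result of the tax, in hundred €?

Producer surplus falls by €1850 hundred.

Inverting to Q(P) form: Qd = 620 − 5P; Qs = 2P + 277.
Before the tax: set 620 − 5P = 2P + 277 → P* = €49, Q* = 375.
With the tax collected from consumers, demand (in seller-price terms) shifts: Qd = 620 − 5(P + 7).
Solving gives Q = 365 with consumers paying €51 and suppliers receiving €44 (the €7 wedge).
ΔPS is the trapezoid between Q = 365 and Q = 375 of height €5: ½ · (375 + 365) · 5 = €1850.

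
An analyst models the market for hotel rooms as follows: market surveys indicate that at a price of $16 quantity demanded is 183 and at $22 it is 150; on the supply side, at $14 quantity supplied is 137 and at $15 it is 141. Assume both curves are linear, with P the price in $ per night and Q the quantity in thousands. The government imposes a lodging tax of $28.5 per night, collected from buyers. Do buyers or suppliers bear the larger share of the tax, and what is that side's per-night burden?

Suppliers bear the larger share: $16.5 per night.

Demand slope: (150 − 183)/(22 − 16) = -5.5, so Qd = 271 − 5.5P.
Supply slope: (141 − 137)/(15 − 14) = 4, so Qs = 4P + 81.
Before the tax: set 271 − 5.5P = 4P + 81 → P* = $20, Q* = 161.
With the tax collected from buyers, demand (in seller-price terms) shifts: Qd = 271 − 5.5(P + 28.5).
Solving gives Q = 95 with buyers paying $32 and suppliers receiving $3.5 (the $28.5 wedge).
Per-night burden: buyers $12, suppliers $16.5.
Suppliers take the larger share because supply is less price-elastic here (demand slope 5.5 vs supply slope 4).
The less price-elastic side of the market bears the larger share of a per-unit tax.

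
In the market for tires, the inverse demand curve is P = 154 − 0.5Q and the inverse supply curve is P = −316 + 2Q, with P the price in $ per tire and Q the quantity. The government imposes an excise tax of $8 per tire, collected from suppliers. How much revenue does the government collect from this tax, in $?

Tax revenue = $1478.4.

Rewrite in direct form: Qd = 308 − 2P and Qs = 0.5P + 158.
Without the tax, 308 − 2P = 0.5P + 158 gives 2.5P = 150, so P* = $60 and Q* = 188.
With the tax collected from suppliers, supply shifts: Qs = 0.5(P − 8) + 158.
Solving gives Q = 184.8 with consumers paying $61.6 and suppliers receiving $53.6 (the $8 wedge).
Revenue = t · Q = 8 · 184.8 = $1478.4.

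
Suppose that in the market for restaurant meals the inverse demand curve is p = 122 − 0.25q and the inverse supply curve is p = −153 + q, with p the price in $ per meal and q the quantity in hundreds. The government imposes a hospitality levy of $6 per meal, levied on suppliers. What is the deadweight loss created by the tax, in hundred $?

Deadweight loss = $14.4 hundred.

Inverting to q(p) form: qd = 488 − 4p; qs = p + 153.
Before the tax: set 488 − 4p = p + 153 → p* = $67, q* = 220.
With the tax collected from suppliers, supply shifts: qs = (p − 6) + 153.
New equilibrium: buyers pay $68.2, suppliers receive $62.2, q = 215.2. (Wedge: pb − ps = 6.)
Quantity falls by |ΔQ| = |220 − 215.2| = 4.8.
DWL = ½ · t · |ΔQ| = ½ · 6 · 4.8 = $14.4.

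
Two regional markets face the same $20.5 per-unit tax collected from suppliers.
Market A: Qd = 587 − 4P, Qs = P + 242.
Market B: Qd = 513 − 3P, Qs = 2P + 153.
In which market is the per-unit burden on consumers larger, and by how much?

Market B, by $4.1.

Market A: pre-tax P* = $69, Q* = 311; post-tax Q = 294.6; per-unit burden on consumers = $4.1.
Market B: pre-tax P* = $72, Q* = 297; post-tax Q = 272.4; per-unit burden on consumers = $8.2.
Difference: $4.1 vs $8.2 → market B is larger by $4.1.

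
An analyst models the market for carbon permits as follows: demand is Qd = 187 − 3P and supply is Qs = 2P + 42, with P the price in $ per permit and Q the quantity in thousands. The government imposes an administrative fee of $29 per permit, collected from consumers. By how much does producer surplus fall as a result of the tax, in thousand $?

Producer surplus falls by $1437.24 thousand.

Before the tax: set 187 − 3P = 2P + 42 → P* = $29, Q* = 100.
With the tax collected from consumers, demand (in seller-price terms) shifts: Qd = 187 − 3(P + 29).
New equilibrium: consumers pay $40.6, sellers receive $11.6, Q = 65.2. (Wedge: Pb − Ps = 29.)
ΔPS is the trapezoid between Q = 65.2 and Q = 100 of height $17.4: ½ · (100 + 65.2) · 17.4 = $1437.24.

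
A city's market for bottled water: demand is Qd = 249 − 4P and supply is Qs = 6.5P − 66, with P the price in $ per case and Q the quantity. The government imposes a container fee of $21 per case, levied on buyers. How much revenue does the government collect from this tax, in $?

Tax revenue = $1617.

Before the tax: set 249 − 4P = 6.5P − 66 → P* = $30, Q* = 129.
With the tax collected from buyers, demand (in seller-price terms) shifts: Qd = 249 − 4(P + 21).
New equilibrium: buyers pay $43, sellers receive $22, Q = 77. (Wedge: Pb − Ps = 21.)
Revenue = t · Q = 21 · 77 = $1617.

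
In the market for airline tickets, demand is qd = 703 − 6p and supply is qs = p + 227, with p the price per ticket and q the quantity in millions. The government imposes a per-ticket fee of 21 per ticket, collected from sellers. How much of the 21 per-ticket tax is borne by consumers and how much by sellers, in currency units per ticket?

Consumers bear 3 per ticket; sellers bear 18 per ticket.

Before the tax: set 703 − 6p = p + 227 → p* = 68, q* = 295.
With the tax collected from sellers, supply shifts: qs = (p − 21) + 227.
Solving gives q = 277 with consumers paying 71 and sellers receiving 50 (the 21 wedge).
Burden on consumers: 3; on sellers: 18. (They sum to 21.)
The less price-elastic side of the market bears the larger share of a per-unit tax.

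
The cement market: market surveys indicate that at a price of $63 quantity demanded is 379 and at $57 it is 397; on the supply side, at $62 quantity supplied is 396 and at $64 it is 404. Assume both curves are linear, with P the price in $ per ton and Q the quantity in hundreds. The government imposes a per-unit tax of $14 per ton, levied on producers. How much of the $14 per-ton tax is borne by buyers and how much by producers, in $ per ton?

Buyers bear $8 per ton; producers bear $6 per ton.

Demand slope: (397 − 379)/(57 − 63) = -3, so Qd = 568 − 3P.
Supply slope: (404 − 396)/(64 − 62) = 4, so Qs = 4P + 148.
Without the tax, 568 − 3P = 4P + 148 gives 7P = 420, so P* = $60 and Q* = 388.
With the tax collected from producers, supply shifts: Qs = 4(P − 14) + 148.
Solving gives Q = 364 with buyers paying $68 and producers receiving $54 (the $14 wedge).
Burden on buyers: $8; on producers: $6. (They sum to $14.)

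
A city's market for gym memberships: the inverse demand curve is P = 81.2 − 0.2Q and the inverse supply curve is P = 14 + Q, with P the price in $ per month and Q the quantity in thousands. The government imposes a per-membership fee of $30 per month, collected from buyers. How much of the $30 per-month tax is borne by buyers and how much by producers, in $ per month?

Inverting to Q(P) form: Qd = 406 − 5P; Qs = P − 14.
Before the tax: set 406 − 5P = P − 14 → P* = $70, Q* = 56.
With the tax collected from buyers, demand (in seller-price terms) shifts: Qd = 406 − 5(P + 30).
New equilibrium: buyers pay $75, producers receive $45, Q = 31. (Wedge: Pb − Ps = 30.)
Burden on buyers: $5; on producers: $25. (They sum to $30.)
The less price-elastic side of the market bears the larger share of a per-unit tax.

Buyers bear $5 per month; producers bear $25 per month.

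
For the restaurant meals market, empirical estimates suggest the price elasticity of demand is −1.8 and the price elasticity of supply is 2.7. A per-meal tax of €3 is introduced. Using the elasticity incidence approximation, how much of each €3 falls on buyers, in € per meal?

Buyers bear ≈ €1.8 per meal.

Incidence ratio: buyers' share ≈ εs / (εs + |εd|) = 2.7 / (2.7 + 1.8) = 0.6.
So buyers bear ≈ 0.6 × €3 = €1.8; suppliers bear €1.2.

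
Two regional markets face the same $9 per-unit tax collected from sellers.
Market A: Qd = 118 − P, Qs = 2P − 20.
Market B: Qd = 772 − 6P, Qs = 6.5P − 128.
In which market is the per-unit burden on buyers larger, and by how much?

Market A: pre-tax P* = $46, Q* = 72; post-tax Q = 66; per-unit burden on buyers = $6.
Market B: pre-tax P* = $72, Q* = 340; post-tax Q = 311.92; per-unit burden on buyers = $4.68.
Difference: $6 vs $4.68 → market A is larger by $1.32.

Market A, by $1.32.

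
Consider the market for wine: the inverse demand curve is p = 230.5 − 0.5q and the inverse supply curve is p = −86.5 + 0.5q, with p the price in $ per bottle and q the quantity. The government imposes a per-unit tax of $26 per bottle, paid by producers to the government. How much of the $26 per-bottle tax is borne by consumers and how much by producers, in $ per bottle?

Consumers bear $13 per bottle; producers bear $13 per bottle.

Rewrite in direct form: qd = 461 − 2p and qs = 2p + 173.
Before the tax: set 461 − 2p = 2p + 173 → p* = $72, q* = 317.
With the tax collected from producers, supply shifts: qs = 2(p − 26) + 173.
Solving gives q = 291 with consumers paying $85 and producers receiving $59 (the $26 wedge).
Burden on consumers: $13; on producers: $13. (They sum to $26.)
The less price-elastic side of the market bears the larger share of a per-unit tax.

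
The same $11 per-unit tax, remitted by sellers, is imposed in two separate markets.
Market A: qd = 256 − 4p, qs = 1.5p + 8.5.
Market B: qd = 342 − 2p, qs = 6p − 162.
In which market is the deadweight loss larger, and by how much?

Market B, by $24.75.

Market A: pre-tax p* = $45, q* = 76; post-tax q = 64; deadweight loss = $66.
Market B: pre-tax p* = $63, q* = 216; post-tax q = 199.5; deadweight loss = $90.75.
Difference: $66 vs $90.75 → market B is larger by $24.75.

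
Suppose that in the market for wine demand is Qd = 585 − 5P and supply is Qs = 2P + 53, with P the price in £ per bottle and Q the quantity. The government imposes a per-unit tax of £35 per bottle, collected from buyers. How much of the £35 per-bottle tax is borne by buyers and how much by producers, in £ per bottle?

Buyers bear £10 per bottle; producers bear £25 per bottle.

Before the tax: set 585 − 5P = 2P + 53 → P* = £76, Q* = 205.
With the tax collected from buyers, demand (in seller-price terms) shifts: Qd = 585 − 5(P + 35).
Solving gives Q = 155 with buyers paying £86 and producers receiving £51 (the £35 wedge).
Burden on buyers: £10; on producers: £25. (They sum to £35.)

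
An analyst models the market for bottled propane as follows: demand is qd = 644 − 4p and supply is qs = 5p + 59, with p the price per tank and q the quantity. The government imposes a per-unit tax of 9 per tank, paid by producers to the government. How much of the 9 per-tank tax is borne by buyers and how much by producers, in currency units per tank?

Buyers bear 5 per tank; producers bear 4 per tank.

Without the tax, 644 − 4p = 5p + 59 gives 9p = 585, so p* = 65 and q* = 384.
With the tax collected from producers, supply shifts: qs = 5(p − 9) + 59.
Solving gives q = 364 with buyers paying 70 and producers receiving 61 (the 9 wedge).
Burden on buyers: 5; on producers: 4. (They sum to 9.)
The less price-elastic side of the market bears the larger share of a per-unit tax.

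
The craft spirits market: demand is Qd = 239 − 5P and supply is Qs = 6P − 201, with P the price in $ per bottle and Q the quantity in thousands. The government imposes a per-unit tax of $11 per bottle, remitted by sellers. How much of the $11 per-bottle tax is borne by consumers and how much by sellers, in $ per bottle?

Without the tax, 239 − 5P = 6P − 201 gives 11P = 440, so P* = $40 and Q* = 39.
With the tax collected from sellers, supply shifts: Qs = 6(P − 11) − 201.
Solving gives Q = 9 with consumers paying $46 and sellers receiving $35 (the $11 wedge).
Burden on consumers: $6; on sellers: $5. (They sum to $11.)

Consumers bear $6 per bottle; sellers bear $5 per bottle.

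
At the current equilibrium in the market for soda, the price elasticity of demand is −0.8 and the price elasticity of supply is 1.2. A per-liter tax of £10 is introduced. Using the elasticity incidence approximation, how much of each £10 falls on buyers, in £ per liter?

Buyers bear ≈ £6 per liter.

Incidence ratio: buyers' share ≈ εs / (εs + |εd|) = 1.2 / (1.2 + 0.8) = 0.6.
So buyers bear ≈ 0.6 × £10 = £6; producers bear £4.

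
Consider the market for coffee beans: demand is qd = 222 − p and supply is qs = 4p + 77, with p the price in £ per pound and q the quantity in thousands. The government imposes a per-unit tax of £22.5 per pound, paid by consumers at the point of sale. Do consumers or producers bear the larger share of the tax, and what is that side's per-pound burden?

Without the tax, 222 − p = 4p + 77 gives 5p = 145, so p* = £29 and q* = 193.
With the tax collected from consumers, demand (in seller-price terms) shifts: qd = 222 − (p + 22.5).
Solving gives q = 175 with consumers paying £47 and producers receiving £24.5 (the £22.5 wedge).
Per-pound burden: consumers £18, producers £4.5.
Consumers take the larger share because demand is less price-elastic here (demand slope 1 vs supply slope 4).

Consumers bear the larger share: £18 per pound.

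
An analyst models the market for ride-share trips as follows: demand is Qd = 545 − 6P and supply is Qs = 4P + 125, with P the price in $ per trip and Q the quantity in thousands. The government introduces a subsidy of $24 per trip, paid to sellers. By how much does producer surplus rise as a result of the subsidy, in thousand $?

Without the subsidy, 545 − 6P = 4P + 125 gives 10P = 420, so P* = $42 and Q* = 293.
With a per-unit subsidy paid to sellers, each receives P + 24 per unit sold, so supply becomes Qs = 4(P + 24) + 125.
New equilibrium: consumers pay $32.4, sellers receive $56.4, Q = 350.6. (Wedge: Pb − Ps = −24.)
ΔPS is the trapezoid between Q = 350.6 and Q = 293 of height $14.4: ½ · (293 + 350.6) · 14.4 = $4633.92.

Producer surplus rises by $4633.92 thousand.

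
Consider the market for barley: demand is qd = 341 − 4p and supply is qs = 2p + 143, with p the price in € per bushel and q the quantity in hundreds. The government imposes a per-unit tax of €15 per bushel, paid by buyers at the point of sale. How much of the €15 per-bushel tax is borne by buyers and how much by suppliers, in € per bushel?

Buyers bear €5 per bushel; suppliers bear €10 per bushel.

Without the tax, 341 − 4p = 2p + 143 gives 6p = 198, so p* = €33 and q* = 209.
With the tax collected from buyers, demand (in seller-price terms) shifts: qd = 341 − 4(p + 15).
New equilibrium: buyers pay €38, suppliers receive €23, q = 189. (Wedge: pb − ps = 15.)
Burden on buyers: €5; on suppliers: €10. (They sum to €15.)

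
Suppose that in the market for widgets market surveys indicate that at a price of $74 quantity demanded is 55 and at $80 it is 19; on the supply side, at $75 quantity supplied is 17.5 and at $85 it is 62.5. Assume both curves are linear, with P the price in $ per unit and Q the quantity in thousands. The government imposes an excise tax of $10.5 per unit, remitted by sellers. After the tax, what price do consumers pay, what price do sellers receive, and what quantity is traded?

Consumers pay $82.5; sellers receive $72; quantity = 4.

Demand slope: (19 − 55)/(80 − 74) = -6, so Qd = 499 − 6P.
Supply slope: (62.5 − 17.5)/(85 − 75) = 4.5, so Qs = 4.5P − 320.
Without the tax, 499 − 6P = 4.5P − 320 gives 10.5P = 819, so P* = $78 and Q* = 31.
With the tax collected from sellers, supply shifts: Qs = 4.5(P − 10.5) − 320.
Solving gives Q = 4 with consumers paying $82.5 and sellers receiving $72 (the $10.5 wedge).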